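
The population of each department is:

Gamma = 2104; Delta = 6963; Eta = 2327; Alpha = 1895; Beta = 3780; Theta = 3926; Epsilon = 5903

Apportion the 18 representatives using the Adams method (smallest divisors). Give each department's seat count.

Gamma 2; Delta 4; Eta 2; Alpha 1; Beta 2; Theta 3; Epsilon 4

Standard divisor 26898/18 ≈ 1494.333; standard quotas: Gamma 1.408, Delta 4.660, Eta 1.557, Alpha 1.268, Beta 2.530, Theta 2.627, Epsilon 3.950.
Rounding up gives 2, 5, 2, 2, 3, 3, 4 = 21 seats, so the divisor must be adjusted.
With modified divisor 1942.6: modified quotas Gamma 1.083, Delta 3.584, Eta 1.198, Alpha 0.975, Beta 1.946, Theta 2.021, Epsilon 3.039.
Rounding up: Gamma 2, Delta 4, Eta 2, Alpha 1, Beta 2, Theta 3, Epsilon 4 (total 18).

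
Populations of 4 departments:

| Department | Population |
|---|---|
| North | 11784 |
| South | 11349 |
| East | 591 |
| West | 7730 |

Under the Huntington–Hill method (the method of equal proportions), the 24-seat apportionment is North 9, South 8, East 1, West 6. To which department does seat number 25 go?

South

Priority for the next seat is population ÷ (√(s·(s+1))).
Priorities: North 1242.143, South 1337.492, East 417.900, West 1192.765.
Highest priority: South.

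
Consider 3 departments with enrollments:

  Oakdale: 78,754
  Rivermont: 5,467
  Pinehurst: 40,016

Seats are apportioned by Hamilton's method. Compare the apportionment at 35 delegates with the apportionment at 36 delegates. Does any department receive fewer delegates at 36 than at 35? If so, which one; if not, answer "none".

At 35 seats: Oakdale 22, Rivermont 2, Pinehurst 11.
At 36 seats: Oakdale 23, Rivermont 1, Pinehurst 12.
Rivermont drops from 2 to 1.

Rivermont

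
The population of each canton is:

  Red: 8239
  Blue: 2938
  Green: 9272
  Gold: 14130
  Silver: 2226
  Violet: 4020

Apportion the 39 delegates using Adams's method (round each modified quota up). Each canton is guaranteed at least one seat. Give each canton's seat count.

Red: 8, Blue: 3, Green: 9, Gold: 13, Silver: 2, Violet: 4

Standard divisor 40825/39 ≈ 1046.795; standard quotas: Red 7.871, Blue 2.807, Green 8.858, Gold 13.498, Silver 2.126, Violet 3.840.
Rounding up gives 8, 3, 9, 14, 3, 4 = 41 seats, so the divisor must be adjusted.
With modified divisor 1140: modified quotas Red 7.227, Blue 2.577, Green 8.133, Gold 12.395, Silver 1.953, Violet 3.526.
Rounding up: Red 8, Blue 3, Green 9, Gold 13, Silver 2, Violet 4 (total 39).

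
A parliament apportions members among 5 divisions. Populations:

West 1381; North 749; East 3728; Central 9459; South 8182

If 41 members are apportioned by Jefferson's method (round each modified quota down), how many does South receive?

15

Standard divisor 23499/41 ≈ 573.146; standard quotas: West 2.410, North 1.307, East 6.504, Central 16.504, South 14.276.
Rounding down gives 2, 1, 6, 16, 14 = 39 seats, so the divisor must be adjusted.
With modified divisor 540: modified quotas West 2.557, North 1.387, East 6.904, Central 17.517, South 15.152.
Rounding down: West 2, North 1, East 6, Central 17, South 15 (total 41).
South receives 15.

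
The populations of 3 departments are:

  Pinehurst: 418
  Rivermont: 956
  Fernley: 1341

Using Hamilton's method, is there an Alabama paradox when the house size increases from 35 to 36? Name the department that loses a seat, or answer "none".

At 35 seats: Pinehurst 6, Rivermont 12, Fernley 17.
At 36 seats: Pinehurst 5, Rivermont 13, Fernley 18.
Pinehurst drops from 6 to 5.

Pinehurst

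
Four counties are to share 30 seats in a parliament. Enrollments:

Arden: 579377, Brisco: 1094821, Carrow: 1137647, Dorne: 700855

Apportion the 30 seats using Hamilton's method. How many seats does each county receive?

Arden: 5, Brisco: 9, Carrow: 10, Dorne: 6

Total 3512700; standard divisor 3512700/30 = 117090.
Standard quotas: Arden 4.9481, Brisco 9.3503, Carrow 9.7160, Dorne 5.9856.
Lower quotas: Arden 4, Brisco 9, Carrow 9, Dorne 5 (sum 27, leaving 3 seats).
Remainders in descending order: Dorne 0.9856, Arden 0.9481, Carrow 0.7160, Brisco 0.3503.
The surplus seats go to Dorne, Arden, Carrow.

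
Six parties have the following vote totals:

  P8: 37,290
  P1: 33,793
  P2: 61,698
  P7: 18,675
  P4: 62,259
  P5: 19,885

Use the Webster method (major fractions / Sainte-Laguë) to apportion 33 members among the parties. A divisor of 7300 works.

With modified divisor 7300: modified quotas P8 5.108, P1 4.629, P2 8.452, P7 2.558, P4 8.529, P5 2.724.
Rounding to the nearest integer: P8 5, P1 5, P2 8, P7 3, P4 9, P5 3 (total 33).

P8 5; P1 5; P2 8; P7 3; P4 9; P5 3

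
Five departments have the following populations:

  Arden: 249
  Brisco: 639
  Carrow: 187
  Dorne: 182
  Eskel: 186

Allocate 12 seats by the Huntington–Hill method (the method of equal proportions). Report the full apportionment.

With divisor 130: modified quotas Arden 1.915, Brisco 4.915, Carrow 1.438, Dorne 1.400, Eskel 1.431.
Geometric-mean thresholds: Arden √(1·2)=1.414, Brisco √(4·5)=4.472, Carrow √(1·2)=1.414, Dorne √(1·2)=1.414, Eskel √(1·2)=1.414.
Each quota rounded against its threshold gives Arden 2, Brisco 5, Carrow 2, Dorne 1, Eskel 2 (total 12).

Arden: 2, Brisco: 5, Carrow: 2, Dorne: 1, Eskel: 2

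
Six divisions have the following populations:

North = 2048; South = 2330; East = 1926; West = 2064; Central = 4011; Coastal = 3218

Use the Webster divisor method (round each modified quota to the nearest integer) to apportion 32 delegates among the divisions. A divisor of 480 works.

With modified divisor 480: modified quotas North 4.267, South 4.854, East 4.013, West 4.300, Central 8.356, Coastal 6.704.
Rounding to the nearest integer: North 4, South 5, East 4, West 4, Central 8, Coastal 7 (total 32).

North: 4; South: 5; East: 4; West: 4; Central: 8; Coastal: 7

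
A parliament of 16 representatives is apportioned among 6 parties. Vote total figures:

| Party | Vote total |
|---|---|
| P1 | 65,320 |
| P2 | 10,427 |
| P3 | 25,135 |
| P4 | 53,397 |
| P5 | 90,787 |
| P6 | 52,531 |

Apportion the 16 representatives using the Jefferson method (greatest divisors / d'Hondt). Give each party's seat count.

P1: 4; P2: 0; P3: 1; P4: 3; P5: 5; P6: 3

Standard divisor 297597/16 ≈ 18599.812; standard quotas: P1 3.512, P2 0.561, P3 1.351, P4 2.871, P5 4.881, P6 2.824.
Rounding down gives 3, 0, 1, 2, 4, 2 = 12 seats, so the divisor must be adjusted.
With modified divisor 15700: modified quotas P1 4.161, P2 0.664, P3 1.601, P4 3.401, P5 5.783, P6 3.346.
Rounding down: P1 4, P2 0, P3 1, P4 3, P5 5, P6 3 (total 16).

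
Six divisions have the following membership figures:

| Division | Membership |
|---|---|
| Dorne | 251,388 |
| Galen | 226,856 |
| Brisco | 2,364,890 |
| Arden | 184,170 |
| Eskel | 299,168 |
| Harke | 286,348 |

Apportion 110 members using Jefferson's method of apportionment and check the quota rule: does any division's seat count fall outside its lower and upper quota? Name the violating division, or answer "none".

Standard quotas: Dorne 7.654, Galen 6.907, Brisco 72.004, Arden 5.607, Eskel 9.109, Harke 8.718.
Jefferson allocation: Dorne 7, Galen 7, Brisco 74, Arden 5, Eskel 9, Harke 8.
Brisco has quota 72.004 (lower 72, upper 73) but receives 74 — outside the quota interval.

Brisco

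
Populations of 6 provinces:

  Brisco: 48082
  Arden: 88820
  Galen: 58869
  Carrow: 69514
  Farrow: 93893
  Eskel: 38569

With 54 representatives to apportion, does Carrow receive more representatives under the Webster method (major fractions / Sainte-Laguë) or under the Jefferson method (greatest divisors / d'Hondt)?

Webster: Brisco 7, Arden 12, Galen 8, Carrow 9, Farrow 13, Eskel 5.
Jefferson: Brisco 6, Arden 12, Galen 8, Carrow 10, Farrow 13, Eskel 5.
Carrow gets 9 under Webster and 10 under Jefferson.

Jefferson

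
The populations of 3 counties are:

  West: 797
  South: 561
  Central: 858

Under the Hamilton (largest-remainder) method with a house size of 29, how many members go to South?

Total 2216; standard divisor 2216/29 ≈ 76.414.
Standard quotas: West 10.430, South 7.342, Central 11.228.
Lower quotas: West 10, South 7, Central 11 (sum 28, leaving 1 seat).
Remainders in descending order: West 0.430, South 0.342, Central 0.228.
Largest remainder: West receives the extra seat.
South receives 7.

7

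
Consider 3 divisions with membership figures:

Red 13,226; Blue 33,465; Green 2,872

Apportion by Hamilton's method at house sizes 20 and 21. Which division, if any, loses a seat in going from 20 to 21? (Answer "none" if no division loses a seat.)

none

At 20 seats: Red 5, Blue 14, Green 1.
At 21 seats: Red 6, Blue 14, Green 1.
No division's allocation decreased.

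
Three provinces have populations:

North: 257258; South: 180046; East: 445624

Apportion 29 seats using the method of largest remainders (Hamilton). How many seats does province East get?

15

The standard divisor is 882928/29 ≈ 30445.793.
Standard quotas: North 8.4497, South 5.9137, East 14.6366.
Lower quotas: North 8, South 5, East 14 (sum 27, leaving 2 seats).
Remainders in descending order: South 0.9137, East 0.6366, North 0.4497.
The surplus seats go to South, East.
East receives 15.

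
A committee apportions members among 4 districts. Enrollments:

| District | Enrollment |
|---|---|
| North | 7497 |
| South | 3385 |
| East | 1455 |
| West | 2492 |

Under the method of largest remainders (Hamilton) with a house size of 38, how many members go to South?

Standard divisor: 14829 ÷ 38 ≈ 390.237.
Standard quotas: North 19.2114, South 8.6742, East 3.7285, West 6.3859.
Lower quotas: North 19, South 8, East 3, West 6 (sum 36, leaving 2 seats).
Remainders in descending order: East 0.7285, South 0.6742, West 0.3859, North 0.2114.
Largest remainders: East, South receive the extra seats.
South receives 9.

9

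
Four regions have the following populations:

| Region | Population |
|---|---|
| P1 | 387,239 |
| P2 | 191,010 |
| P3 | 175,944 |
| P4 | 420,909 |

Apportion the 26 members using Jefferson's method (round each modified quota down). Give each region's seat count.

P1 9, P2 4, P3 4, P4 9

Standard divisor 1175102/26 ≈ 45196.231; standard quotas: P1 8.568, P2 4.226, P3 3.893, P4 9.313.
Rounding down gives 8, 4, 3, 9 = 24 seats, so the divisor must be adjusted.
With modified divisor 42600: modified quotas P1 9.090, P2 4.484, P3 4.130, P4 9.880.
Rounding down: P1 9, P2 4, P3 4, P4 9 (total 26).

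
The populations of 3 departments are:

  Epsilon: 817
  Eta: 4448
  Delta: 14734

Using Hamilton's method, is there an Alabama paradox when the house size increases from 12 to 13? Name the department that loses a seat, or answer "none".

none

At 12 seats: Epsilon 0, Eta 3, Delta 9.
At 13 seats: Epsilon 0, Eta 3, Delta 10.
No department's allocation decreased.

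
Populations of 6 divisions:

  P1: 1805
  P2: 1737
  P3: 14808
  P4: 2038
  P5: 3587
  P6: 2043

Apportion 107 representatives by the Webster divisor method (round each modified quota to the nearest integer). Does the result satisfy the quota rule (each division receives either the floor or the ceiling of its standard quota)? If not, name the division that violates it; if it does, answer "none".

Standard quotas: P1 7.423, P2 7.143, P3 60.898, P4 8.381, P5 14.752, P6 8.402.
Webster allocation: P1 7, P2 7, P3 62, P4 8, P5 15, P6 8.
P3 has quota 60.898 (lower 60, upper 61) but receives 62 — outside the quota interval.

P3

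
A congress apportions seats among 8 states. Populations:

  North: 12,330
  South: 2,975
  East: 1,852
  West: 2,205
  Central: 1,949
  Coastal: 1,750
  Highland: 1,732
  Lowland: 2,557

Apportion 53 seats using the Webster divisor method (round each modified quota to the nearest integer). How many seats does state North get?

Standard divisor 27350/53 ≈ 516.038; standard quotas: North 23.894, South 5.765, East 3.589, West 4.273, Central 3.777, Coastal 3.391, Highland 3.356, Lowland 4.955.
Rounding to the nearest integer gives North 24, South 6, East 4, West 4, Central 4, Coastal 3, Highland 3, Lowland 5 — total 53, matching the house size, so no adjustment is needed.
North receives 24.

24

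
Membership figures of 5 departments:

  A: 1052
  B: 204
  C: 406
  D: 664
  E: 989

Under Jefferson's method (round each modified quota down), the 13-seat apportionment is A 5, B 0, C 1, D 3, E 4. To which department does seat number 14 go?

B

Priority for the next seat is population ÷ (current seats + 1).
Priorities: A 175.333, B 204.000, C 203.000, D 166.000, E 197.800.
Highest priority: B.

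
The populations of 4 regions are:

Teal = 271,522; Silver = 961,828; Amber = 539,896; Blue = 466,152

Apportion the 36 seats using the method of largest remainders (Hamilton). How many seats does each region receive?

Teal 4; Silver 15; Amber 9; Blue 8

The standard divisor is 2239398/36 ≈ 62205.5.
Standard quotas: Teal 4.3649, Silver 15.4621, Amber 8.6792, Blue 7.4937.
Lower quotas: Teal 4, Silver 15, Amber 8, Blue 7 (sum 34, leaving 2 seats).
Remainders in descending order: Amber 0.6792, Blue 0.4937, Silver 0.4621, Teal 0.3649.
The surplus seats go to Amber, Blue.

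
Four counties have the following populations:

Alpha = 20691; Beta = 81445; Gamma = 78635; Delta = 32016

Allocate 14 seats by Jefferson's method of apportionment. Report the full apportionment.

Alpha 1, Beta 6, Gamma 5, Delta 2

Standard divisor 212787/14 ≈ 15199.071; standard quotas: Alpha 1.361, Beta 5.359, Gamma 5.174, Delta 2.106.
Rounding down gives 1, 5, 5, 2 = 13 seats, so the divisor must be adjusted.
With modified divisor 13300: modified quotas Alpha 1.556, Beta 6.124, Gamma 5.912, Delta 2.407.
Rounding down: Alpha 1, Beta 6, Gamma 5, Delta 2 (total 14).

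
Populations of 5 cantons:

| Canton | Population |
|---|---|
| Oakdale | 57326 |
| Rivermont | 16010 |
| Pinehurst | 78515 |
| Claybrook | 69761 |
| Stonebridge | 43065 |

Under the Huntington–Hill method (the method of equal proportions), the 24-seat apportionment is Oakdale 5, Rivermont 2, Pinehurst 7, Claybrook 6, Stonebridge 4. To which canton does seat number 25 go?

Claybrook

Priority for the next seat is population ÷ (√(s·(s+1))).
Priorities: Oakdale 10466.248, Rivermont 6536.055, Pinehurst 10492.008, Claybrook 10764.356, Stonebridge 9629.627.
Highest priority: Claybrook.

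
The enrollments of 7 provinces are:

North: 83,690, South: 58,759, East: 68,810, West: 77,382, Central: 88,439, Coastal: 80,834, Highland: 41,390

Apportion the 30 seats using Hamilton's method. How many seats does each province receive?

Total 499304; standard divisor 499304/30 ≈ 16643.467.
Standard quotas: North 5.0284, South 3.5305, East 4.1344, West 4.6494, Central 5.3137, Coastal 4.8568, Highland 2.4869.
Lower quotas: North 5, South 3, East 4, West 4, Central 5, Coastal 4, Highland 2 (sum 27, leaving 3 seats).
Remainders in descending order: Coastal 0.8568, West 0.6494, South 0.5305, Highland 0.4869, Central 0.3137, East 0.1344, North 0.0284.
The surplus seats go to Coastal, West, South.

North=5, South=4, East=4, West=5, Central=5, Coastal=5, Highland=2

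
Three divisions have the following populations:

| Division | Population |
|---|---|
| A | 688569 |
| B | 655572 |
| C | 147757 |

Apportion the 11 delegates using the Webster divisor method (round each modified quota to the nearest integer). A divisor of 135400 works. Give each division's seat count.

A 5, B 5, C 1

With modified divisor 135400: modified quotas A 5.085, B 4.842, C 1.091.
Rounding to the nearest integer: A 5, B 5, C 1 (total 11).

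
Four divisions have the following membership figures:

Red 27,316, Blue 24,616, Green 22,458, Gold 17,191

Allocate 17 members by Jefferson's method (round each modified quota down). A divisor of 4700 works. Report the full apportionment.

Red 5, Blue 5, Green 4, Gold 3

With modified divisor 4700: modified quotas Red 5.812, Blue 5.237, Green 4.778, Gold 3.658.
Rounding down: Red 5, Blue 5, Green 4, Gold 3 (total 17).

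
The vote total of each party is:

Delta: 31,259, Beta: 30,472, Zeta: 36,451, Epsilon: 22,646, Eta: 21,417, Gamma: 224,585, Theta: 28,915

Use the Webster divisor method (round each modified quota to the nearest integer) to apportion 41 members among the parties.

Standard divisor 395745/41 ≈ 9652.317; standard quotas: Delta 3.238, Beta 3.157, Zeta 3.776, Epsilon 2.346, Eta 2.219, Gamma 23.267, Theta 2.996.
Rounding to the nearest integer gives 3, 3, 4, 2, 2, 23, 3 = 40 seats, so the divisor must be adjusted.
With modified divisor 9400: modified quotas Delta 3.325, Beta 3.242, Zeta 3.878, Epsilon 2.409, Eta 2.278, Gamma 23.892, Theta 3.076.
Rounding to the nearest integer: Delta 3, Beta 3, Zeta 4, Epsilon 2, Eta 2, Gamma 24, Theta 3 (total 41).

Delta: 3, Beta: 3, Zeta: 4, Epsilon: 2, Eta: 2, Gamma: 24, Theta: 3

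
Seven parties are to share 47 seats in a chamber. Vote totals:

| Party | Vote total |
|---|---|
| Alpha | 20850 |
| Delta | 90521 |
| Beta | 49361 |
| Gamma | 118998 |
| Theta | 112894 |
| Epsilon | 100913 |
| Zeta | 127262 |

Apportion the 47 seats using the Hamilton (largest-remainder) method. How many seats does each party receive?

Alpha 1; Delta 7; Beta 4; Gamma 9; Theta 8; Epsilon 8; Zeta 10

Total 620799; standard divisor 620799/47 ≈ 13208.489.
Standard quotas: Alpha 1.5785, Delta 6.8532, Beta 3.7371, Gamma 9.0092, Theta 8.5471, Epsilon 7.6400, Zeta 9.6349.
Lower quotas: Alpha 1, Delta 6, Beta 3, Gamma 9, Theta 8, Epsilon 7, Zeta 9 (sum 43, leaving 4 seats).
Remainders in descending order: Delta 0.8532, Beta 0.7371, Epsilon 0.6400, Zeta 0.6349, Alpha 0.5785, Theta 0.5471, Gamma 0.0092.
The surplus seats go to Delta, Beta, Epsilon, Zeta.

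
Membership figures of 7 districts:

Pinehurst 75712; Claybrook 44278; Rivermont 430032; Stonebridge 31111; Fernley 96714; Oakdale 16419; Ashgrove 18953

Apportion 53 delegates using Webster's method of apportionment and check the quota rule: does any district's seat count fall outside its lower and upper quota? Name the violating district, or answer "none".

Standard quotas: Pinehurst 5.626, Claybrook 3.290, Rivermont 31.956, Stonebridge 2.312, Fernley 7.187, Oakdale 1.220, Ashgrove 1.408.
Webster allocation: Pinehurst 6, Claybrook 3, Rivermont 33, Stonebridge 2, Fernley 7, Oakdale 1, Ashgrove 1.
Rivermont has quota 31.956 (lower 31, upper 32) but receives 33 — outside the quota interval.

Rivermont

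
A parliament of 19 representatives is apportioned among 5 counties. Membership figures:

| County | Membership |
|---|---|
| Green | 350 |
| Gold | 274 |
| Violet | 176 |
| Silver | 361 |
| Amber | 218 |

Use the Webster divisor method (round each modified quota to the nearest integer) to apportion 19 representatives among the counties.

Green: 5, Gold: 4, Violet: 2, Silver: 5, Amber: 3

Standard divisor 1379/19 ≈ 72.579; standard quotas: Green 4.822, Gold 3.775, Violet 2.425, Silver 4.974, Amber 3.004.
Rounding to the nearest integer gives Green 5, Gold 4, Violet 2, Silver 5, Amber 3 — total 19, matching the house size, so no adjustment is needed.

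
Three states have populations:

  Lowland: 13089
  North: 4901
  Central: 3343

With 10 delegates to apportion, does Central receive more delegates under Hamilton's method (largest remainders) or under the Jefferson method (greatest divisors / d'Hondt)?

Hamilton: Lowland 6, North 2, Central 2.
Jefferson: Lowland 7, North 2, Central 1.
Central gets 2 under Hamilton and 1 under Jefferson.

Hamilton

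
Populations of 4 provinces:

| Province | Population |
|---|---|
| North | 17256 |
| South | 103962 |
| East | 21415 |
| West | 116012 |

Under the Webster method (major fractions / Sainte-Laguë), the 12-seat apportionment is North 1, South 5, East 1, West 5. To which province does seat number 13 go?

West

Priority for the next seat is population ÷ (current seats + 0.5).
Priorities: North 11504.000, South 18902.182, East 14276.667, West 21093.091.
Highest priority: West.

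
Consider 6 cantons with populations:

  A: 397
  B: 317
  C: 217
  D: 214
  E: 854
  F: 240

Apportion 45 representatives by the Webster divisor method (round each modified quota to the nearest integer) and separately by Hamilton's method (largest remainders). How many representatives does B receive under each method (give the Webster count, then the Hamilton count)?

6 and 7

Webster: A 8, B 6, C 4, D 4, E 18, F 5.
Hamilton: A 8, B 7, C 4, D 4, E 17, F 5.
B gets 6 under Webster and 7 under Hamilton.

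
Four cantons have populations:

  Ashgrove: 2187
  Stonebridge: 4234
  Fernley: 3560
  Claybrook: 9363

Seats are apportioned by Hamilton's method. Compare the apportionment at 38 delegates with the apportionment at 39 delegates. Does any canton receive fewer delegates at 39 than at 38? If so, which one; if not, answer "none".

none

At 38 seats: Ashgrove 4, Stonebridge 8, Fernley 7, Claybrook 19.
At 39 seats: Ashgrove 4, Stonebridge 9, Fernley 7, Claybrook 19.
No canton's allocation decreased.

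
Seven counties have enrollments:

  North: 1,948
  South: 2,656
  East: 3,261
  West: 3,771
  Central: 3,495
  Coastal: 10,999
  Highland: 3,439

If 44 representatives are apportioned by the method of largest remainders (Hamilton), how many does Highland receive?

Standard divisor: 29569 ÷ 44 ≈ 672.023.
Standard quotas: North 2.8987, South 3.9522, East 4.8525, West 5.6114, Central 5.2007, Coastal 16.3670, Highland 5.1174.
Lower quotas: North 2, South 3, East 4, West 5, Central 5, Coastal 16, Highland 5 (sum 40, leaving 4 seats).
Remainders in descending order: South 0.9522, North 0.8987, East 0.8525, West 0.6114, Coastal 0.3670, Central 0.2007, Highland 0.1174.
Largest remainders: South, North, East, West receive the extra seats.
Highland receives 5.

5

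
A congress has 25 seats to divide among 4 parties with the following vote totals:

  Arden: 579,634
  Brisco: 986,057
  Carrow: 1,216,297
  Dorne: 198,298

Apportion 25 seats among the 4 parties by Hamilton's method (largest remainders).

Arden: 5; Brisco: 8; Carrow: 10; Dorne: 2

The standard divisor is 2980286/25 ≈ 119211.44.
Standard quotas: Arden 4.8622, Brisco 8.2715, Carrow 10.2029, Dorne 1.6634.
Lower quotas: Arden 4, Brisco 8, Carrow 10, Dorne 1 (sum 23, leaving 2 seats).
Remainders in descending order: Arden 0.8622, Dorne 0.6634, Brisco 0.2715, Carrow 0.2029.
The surplus seats go to Arden, Dorne.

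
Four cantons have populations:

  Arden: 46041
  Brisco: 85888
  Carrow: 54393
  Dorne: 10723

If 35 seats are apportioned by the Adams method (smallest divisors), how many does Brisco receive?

Standard divisor 197045/35 ≈ 5629.857; standard quotas: Arden 8.178, Brisco 15.256, Carrow 9.662, Dorne 1.905.
Rounding up gives 9, 16, 10, 2 = 37 seats, so the divisor must be adjusted.
With modified divisor 5900: modified quotas Arden 7.804, Brisco 14.557, Carrow 9.219, Dorne 1.817.
Rounding up: Arden 8, Brisco 15, Carrow 10, Dorne 2 (total 35).
Brisco receives 15.

15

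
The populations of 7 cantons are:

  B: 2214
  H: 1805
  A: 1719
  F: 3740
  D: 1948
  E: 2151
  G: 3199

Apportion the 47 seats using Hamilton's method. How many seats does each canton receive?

Standard divisor: 16776 ÷ 47 ≈ 356.936.
Standard quotas: B 6.203, H 5.057, A 4.816, F 10.478, D 5.458, E 6.026, G 8.962.
Lower quotas: B 6, H 5, A 4, F 10, D 5, E 6, G 8 (sum 44, leaving 3 seats).
Remainders in descending order: G 0.962, A 0.816, F 0.478, D 0.458, B 0.203, H 0.057, E 0.026.
Largest remainders: G, A, F receive the extra seats.

B=6; H=5; A=5; F=11; D=5; E=6; G=9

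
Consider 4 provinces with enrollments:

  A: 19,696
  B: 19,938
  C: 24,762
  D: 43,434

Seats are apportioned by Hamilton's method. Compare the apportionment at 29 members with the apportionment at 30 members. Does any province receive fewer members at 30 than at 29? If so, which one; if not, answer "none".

none

At 29 seats: A 5, B 5, C 7, D 12.
At 30 seats: A 5, B 6, C 7, D 12.
No province's allocation decreased.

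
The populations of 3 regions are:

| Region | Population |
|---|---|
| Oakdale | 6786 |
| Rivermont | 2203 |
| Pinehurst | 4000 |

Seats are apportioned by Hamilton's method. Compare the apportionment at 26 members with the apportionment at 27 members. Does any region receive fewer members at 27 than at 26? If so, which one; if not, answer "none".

none

At 26 seats: Oakdale 14, Rivermont 4, Pinehurst 8.
At 27 seats: Oakdale 14, Rivermont 5, Pinehurst 8.
No region's allocation decreased.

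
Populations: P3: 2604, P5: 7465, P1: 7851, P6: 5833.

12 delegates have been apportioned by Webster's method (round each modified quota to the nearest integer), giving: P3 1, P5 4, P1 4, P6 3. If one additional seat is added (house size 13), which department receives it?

P1

Priority for the next seat is population ÷ (current seats + 0.5).
Priorities: P3 1736.000, P5 1658.889, P1 1744.667, P6 1666.571.
Highest priority: P1.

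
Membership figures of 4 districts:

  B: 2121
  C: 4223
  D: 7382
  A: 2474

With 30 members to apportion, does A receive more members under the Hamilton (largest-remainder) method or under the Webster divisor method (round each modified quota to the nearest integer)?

Webster

Hamilton: B 4, C 8, D 14, A 4.
Webster: B 4, C 8, D 13, A 5.
A gets 4 under Hamilton and 5 under Webster.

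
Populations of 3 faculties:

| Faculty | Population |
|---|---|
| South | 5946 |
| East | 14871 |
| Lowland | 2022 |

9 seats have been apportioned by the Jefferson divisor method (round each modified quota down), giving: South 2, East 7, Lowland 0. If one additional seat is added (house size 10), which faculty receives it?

Priority for the next seat is population ÷ (current seats + 1).
Priorities: South 1982.000, East 1858.875, Lowland 2022.000.
Highest priority: Lowland.

Lowland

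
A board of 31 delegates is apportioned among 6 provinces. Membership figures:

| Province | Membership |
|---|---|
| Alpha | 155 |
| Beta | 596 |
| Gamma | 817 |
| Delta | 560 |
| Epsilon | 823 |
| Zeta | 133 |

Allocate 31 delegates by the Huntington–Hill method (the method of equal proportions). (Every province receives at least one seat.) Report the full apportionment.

With divisor 100: modified quotas Alpha 1.550, Beta 5.960, Gamma 8.170, Delta 5.600, Epsilon 8.230, Zeta 1.330.
Geometric-mean thresholds: Alpha √(1·2)=1.414, Beta √(5·6)=5.477, Gamma √(8·9)=8.485, Delta √(5·6)=5.477, Epsilon √(8·9)=8.485, Zeta √(1·2)=1.414.
Each quota rounded against its threshold gives Alpha 2, Beta 6, Gamma 8, Delta 6, Epsilon 8, Zeta 1 (total 31).

Alpha=2; Beta=6; Gamma=8; Delta=6; Epsilon=8; Zeta=1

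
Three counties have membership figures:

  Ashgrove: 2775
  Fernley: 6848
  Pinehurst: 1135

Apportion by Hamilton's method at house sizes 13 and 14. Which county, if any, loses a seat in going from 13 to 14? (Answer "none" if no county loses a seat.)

Pinehurst

At 13 seats: Ashgrove 3, Fernley 8, Pinehurst 2.
At 14 seats: Ashgrove 4, Fernley 9, Pinehurst 1.
Pinehurst drops from 2 to 1.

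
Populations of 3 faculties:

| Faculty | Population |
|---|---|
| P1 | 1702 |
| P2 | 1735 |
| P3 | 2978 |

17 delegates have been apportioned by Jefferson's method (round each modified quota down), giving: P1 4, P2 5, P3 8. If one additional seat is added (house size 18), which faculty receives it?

Priority for the next seat is population ÷ (current seats + 1).
Priorities: P1 340.400, P2 289.167, P3 330.889.
Highest priority: P1.

P1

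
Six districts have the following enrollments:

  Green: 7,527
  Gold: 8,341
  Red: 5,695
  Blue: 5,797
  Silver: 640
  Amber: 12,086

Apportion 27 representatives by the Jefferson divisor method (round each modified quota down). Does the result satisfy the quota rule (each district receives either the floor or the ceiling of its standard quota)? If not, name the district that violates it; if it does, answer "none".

none

Standard quotas: Green 5.070, Gold 5.618, Red 3.836, Blue 3.905, Silver 0.431, Amber 8.141.
Jefferson allocation: Green 5, Gold 6, Red 4, Blue 4, Silver 0, Amber 8.
Every allocation lies between the lower and upper quota.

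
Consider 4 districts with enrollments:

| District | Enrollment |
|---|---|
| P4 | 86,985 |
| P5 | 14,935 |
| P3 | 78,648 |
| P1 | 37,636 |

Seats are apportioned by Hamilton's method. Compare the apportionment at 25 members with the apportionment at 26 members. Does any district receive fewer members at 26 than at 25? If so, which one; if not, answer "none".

At 25 seats: P4 10, P5 2, P3 9, P1 4.
At 26 seats: P4 10, P5 2, P3 9, P1 5.
No district's allocation decreased.

none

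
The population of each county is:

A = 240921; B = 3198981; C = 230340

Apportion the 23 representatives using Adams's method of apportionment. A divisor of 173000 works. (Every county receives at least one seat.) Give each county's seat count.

A 2; B 19; C 2

With modified divisor 173000: modified quotas A 1.393, B 18.491, C 1.331.
Rounding up: A 2, B 19, C 2 (total 23).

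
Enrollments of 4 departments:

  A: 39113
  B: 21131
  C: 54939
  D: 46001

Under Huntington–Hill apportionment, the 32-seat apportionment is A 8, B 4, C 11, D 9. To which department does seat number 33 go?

Priority for the next seat is population ÷ (√(s·(s+1))).
Priorities: A 4609.511, B 4725.035, C 4781.826, D 4848.931.
Highest priority: D.

D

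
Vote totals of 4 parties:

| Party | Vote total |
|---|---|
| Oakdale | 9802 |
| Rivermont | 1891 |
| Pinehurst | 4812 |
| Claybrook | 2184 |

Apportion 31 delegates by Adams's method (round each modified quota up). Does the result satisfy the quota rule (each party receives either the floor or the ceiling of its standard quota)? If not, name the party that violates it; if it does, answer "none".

none

Standard quotas: Oakdale 16.259, Rivermont 3.137, Pinehurst 7.982, Claybrook 3.623.
Adams allocation: Oakdale 16, Rivermont 3, Pinehurst 8, Claybrook 4.
Every allocation lies between the lower and upper quota.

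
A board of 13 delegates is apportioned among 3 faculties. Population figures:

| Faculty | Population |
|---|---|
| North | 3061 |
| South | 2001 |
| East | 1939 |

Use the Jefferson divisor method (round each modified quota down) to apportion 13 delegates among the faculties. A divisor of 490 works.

With modified divisor 490: modified quotas North 6.247, South 4.084, East 3.957.
Rounding down: North 6, South 4, East 3 (total 13).

North=6, South=4, East=3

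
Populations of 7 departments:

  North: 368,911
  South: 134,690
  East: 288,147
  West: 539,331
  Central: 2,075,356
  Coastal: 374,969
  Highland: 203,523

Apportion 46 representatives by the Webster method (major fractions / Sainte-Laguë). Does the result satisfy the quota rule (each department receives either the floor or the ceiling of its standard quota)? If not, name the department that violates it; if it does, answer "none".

Standard quotas: North 4.259, South 1.555, East 3.326, West 6.226, Central 23.957, Coastal 4.328, Highland 2.349.
Webster allocation: North 4, South 2, East 3, West 6, Central 25, Coastal 4, Highland 2.
Central has quota 23.957 (lower 23, upper 24) but receives 25 — outside the quota interval.

Central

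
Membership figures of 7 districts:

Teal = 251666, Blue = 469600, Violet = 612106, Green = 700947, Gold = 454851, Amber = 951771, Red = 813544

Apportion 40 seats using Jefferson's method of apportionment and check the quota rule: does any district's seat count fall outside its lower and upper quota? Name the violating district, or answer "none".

none

Standard quotas: Teal 2.366, Blue 4.415, Violet 5.755, Green 6.590, Gold 4.276, Amber 8.948, Red 7.649.
Jefferson allocation: Teal 2, Blue 4, Violet 6, Green 7, Gold 4, Amber 9, Red 8.
Every allocation lies between the lower and upper quota.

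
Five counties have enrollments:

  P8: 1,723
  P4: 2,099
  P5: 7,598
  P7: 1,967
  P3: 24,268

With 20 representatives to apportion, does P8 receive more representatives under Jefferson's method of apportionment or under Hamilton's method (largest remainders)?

Jefferson: P8 0, P4 1, P5 4, P7 1, P3 14.
Hamilton: P8 1, P4 1, P5 4, P7 1, P3 13.
P8 gets 0 under Jefferson and 1 under Hamilton.

Hamilton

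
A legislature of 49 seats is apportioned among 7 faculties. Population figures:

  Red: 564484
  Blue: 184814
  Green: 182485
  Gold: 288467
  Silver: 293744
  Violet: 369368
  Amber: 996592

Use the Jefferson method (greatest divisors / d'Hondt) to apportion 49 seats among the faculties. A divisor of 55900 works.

Red: 10; Blue: 3; Green: 3; Gold: 5; Silver: 5; Violet: 6; Amber: 17

With modified divisor 55900: modified quotas Red 10.098, Blue 3.306, Green 3.264, Gold 5.160, Silver 5.255, Violet 6.608, Amber 17.828.
Rounding down: Red 10, Blue 3, Green 3, Gold 5, Silver 5, Violet 6, Amber 17 (total 49).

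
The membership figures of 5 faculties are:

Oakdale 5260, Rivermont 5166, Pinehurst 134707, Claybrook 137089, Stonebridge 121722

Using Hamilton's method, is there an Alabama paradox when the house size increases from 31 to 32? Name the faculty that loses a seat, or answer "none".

At 31 seats: Oakdale 1, Rivermont 0, Pinehurst 10, Claybrook 11, Stonebridge 9.
At 32 seats: Oakdale 0, Rivermont 0, Pinehurst 11, Claybrook 11, Stonebridge 10.
Oakdale drops from 1 to 0.

Oakdale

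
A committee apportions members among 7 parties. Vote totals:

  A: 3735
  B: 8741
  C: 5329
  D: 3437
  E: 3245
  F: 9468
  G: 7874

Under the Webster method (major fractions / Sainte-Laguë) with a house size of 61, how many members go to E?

5

Standard divisor 41829/61 ≈ 685.721; standard quotas: A 5.447, B 12.747, C 7.771, D 5.012, E 4.732, F 13.807, G 11.483.
Rounding to the nearest integer gives A 5, B 13, C 8, D 5, E 5, F 14, G 11 — total 61, matching the house size, so no adjustment is needed.
E receives 5.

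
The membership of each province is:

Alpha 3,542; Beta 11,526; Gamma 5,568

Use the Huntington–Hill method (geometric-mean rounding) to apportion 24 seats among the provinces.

With divisor 857: modified quotas Alpha 4.133, Beta 13.449, Gamma 6.497.
Geometric-mean thresholds: Alpha √(4·5)=4.472, Beta √(13·14)=13.491, Gamma √(6·7)=6.481.
Each quota rounded against its threshold gives Alpha 4, Beta 13, Gamma 7 (total 24).

Alpha: 4, Beta: 13, Gamma: 7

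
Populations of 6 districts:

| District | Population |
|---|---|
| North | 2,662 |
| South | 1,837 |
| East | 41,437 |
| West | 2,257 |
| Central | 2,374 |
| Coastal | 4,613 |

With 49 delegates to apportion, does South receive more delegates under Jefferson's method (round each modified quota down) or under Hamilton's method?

Hamilton

Jefferson: North 2, South 1, East 38, West 2, Central 2, Coastal 4.
Hamilton: North 2, South 2, East 37, West 2, Central 2, Coastal 4.
South gets 1 under Jefferson and 2 under Hamilton.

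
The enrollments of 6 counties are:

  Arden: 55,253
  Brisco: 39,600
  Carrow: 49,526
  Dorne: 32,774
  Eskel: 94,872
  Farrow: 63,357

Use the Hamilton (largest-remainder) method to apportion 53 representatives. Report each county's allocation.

Arden 9; Brisco 6; Carrow 8; Dorne 5; Eskel 15; Farrow 10

The standard divisor is 335382/53 ≈ 6327.962.
Standard quotas: Arden 8.7316, Brisco 6.2579, Carrow 7.8265, Dorne 5.1792, Eskel 14.9925, Farrow 10.0122.
Lower quotas: Arden 8, Brisco 6, Carrow 7, Dorne 5, Eskel 14, Farrow 10 (sum 50, leaving 3 seats).
Remainders in descending order: Eskel 0.9925, Carrow 0.8265, Arden 0.7316, Brisco 0.2579, Dorne 0.1792, Farrow 0.0122.
The surplus seats go to Eskel, Carrow, Arden.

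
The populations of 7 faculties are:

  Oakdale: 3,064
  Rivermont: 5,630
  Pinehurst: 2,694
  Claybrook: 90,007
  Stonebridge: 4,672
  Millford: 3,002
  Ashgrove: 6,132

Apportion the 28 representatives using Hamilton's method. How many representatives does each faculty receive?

Standard divisor: 115201 ÷ 28 ≈ 4114.321.
Standard quotas: Oakdale 0.7447, Rivermont 1.3684, Pinehurst 0.6548, Claybrook 21.8765, Stonebridge 1.1355, Millford 0.7296, Ashgrove 1.4904.
Lower quotas: Oakdale 0, Rivermont 1, Pinehurst 0, Claybrook 21, Stonebridge 1, Millford 0, Ashgrove 1 (sum 24, leaving 4 seats).
Remainders in descending order: Claybrook 0.8765, Oakdale 0.7447, Millford 0.7296, Pinehurst 0.6548, Ashgrove 0.4904, Rivermont 0.3684, Stonebridge 0.1355.
The surplus seats go to Claybrook, Oakdale, Millford, Pinehurst.

Oakdale 1; Rivermont 1; Pinehurst 1; Claybrook 22; Stonebridge 1; Millford 1; Ashgrove 1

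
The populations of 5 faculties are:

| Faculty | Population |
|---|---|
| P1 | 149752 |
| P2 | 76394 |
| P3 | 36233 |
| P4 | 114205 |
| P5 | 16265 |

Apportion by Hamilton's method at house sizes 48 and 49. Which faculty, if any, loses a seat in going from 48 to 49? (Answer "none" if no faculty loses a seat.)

P3

At 48 seats: P1 18, P2 9, P3 5, P4 14, P5 2.
At 49 seats: P1 19, P2 10, P3 4, P4 14, P5 2.
P3 drops from 5 to 4.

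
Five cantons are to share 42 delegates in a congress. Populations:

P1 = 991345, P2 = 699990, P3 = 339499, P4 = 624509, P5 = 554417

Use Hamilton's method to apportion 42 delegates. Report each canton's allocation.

P1: 13, P2: 9, P3: 5, P4: 8, P5: 7

The standard divisor is 3209760/42 ≈ 76422.857.
Standard quotas: P1 12.9718, P2 9.1594, P3 4.4424, P4 8.1718, P5 7.2546.
Lower quotas: P1 12, P2 9, P3 4, P4 8, P5 7 (sum 40, leaving 2 seats).
Remainders in descending order: P1 0.9718, P3 0.4424, P5 0.2546, P4 0.1718, P2 0.1594.
The surplus seats go to P1, P3.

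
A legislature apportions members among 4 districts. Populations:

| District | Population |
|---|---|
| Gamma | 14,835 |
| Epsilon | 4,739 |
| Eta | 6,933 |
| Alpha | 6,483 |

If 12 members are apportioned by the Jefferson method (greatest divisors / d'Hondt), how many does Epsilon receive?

2

Standard divisor 32990/12 ≈ 2749.167; standard quotas: Gamma 5.396, Epsilon 1.724, Eta 2.522, Alpha 2.358.
Rounding down gives 5, 1, 2, 2 = 10 seats, so the divisor must be adjusted.
With modified divisor 2340: modified quotas Gamma 6.340, Epsilon 2.025, Eta 2.963, Alpha 2.771.
Rounding down: Gamma 6, Epsilon 2, Eta 2, Alpha 2 (total 12).
Epsilon receives 2.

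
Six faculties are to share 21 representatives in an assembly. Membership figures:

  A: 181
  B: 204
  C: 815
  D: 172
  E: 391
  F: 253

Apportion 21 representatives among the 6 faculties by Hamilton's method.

A: 2, B: 2, C: 8, D: 2, E: 4, F: 3

Standard divisor: 2016 ÷ 21 = 96.
Standard quotas: A 1.885, B 2.125, C 8.490, D 1.792, E 4.073, F 2.635.
Lower quotas: A 1, B 2, C 8, D 1, E 4, F 2 (sum 18, leaving 3 seats).
Remainders in descending order: A 0.885, D 0.792, F 0.635, C 0.490, B 0.125, E 0.073.
Largest remainders: A, D, F receive the extra seats.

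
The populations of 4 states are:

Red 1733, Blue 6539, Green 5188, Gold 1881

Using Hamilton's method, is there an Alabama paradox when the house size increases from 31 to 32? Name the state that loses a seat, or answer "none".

At 31 seats: Red 4, Blue 13, Green 10, Gold 4.
At 32 seats: Red 3, Blue 14, Green 11, Gold 4.
Red drops from 4 to 3.

Red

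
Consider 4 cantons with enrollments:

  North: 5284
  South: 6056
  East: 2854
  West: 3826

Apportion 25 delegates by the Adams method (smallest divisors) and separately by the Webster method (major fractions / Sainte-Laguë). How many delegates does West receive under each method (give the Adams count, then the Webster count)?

6 and 5

Adams: North 7, South 8, East 4, West 6.
Webster: North 7, South 9, East 4, West 5.
West gets 6 under Adams and 5 under Webster.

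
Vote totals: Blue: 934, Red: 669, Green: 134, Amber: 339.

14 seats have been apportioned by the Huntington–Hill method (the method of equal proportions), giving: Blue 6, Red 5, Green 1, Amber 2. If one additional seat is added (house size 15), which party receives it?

Blue

Priority for the next seat is population ÷ (√(s·(s+1))).
Priorities: Blue 144.119, Red 122.142, Green 94.752, Amber 138.396.
Highest priority: Blue.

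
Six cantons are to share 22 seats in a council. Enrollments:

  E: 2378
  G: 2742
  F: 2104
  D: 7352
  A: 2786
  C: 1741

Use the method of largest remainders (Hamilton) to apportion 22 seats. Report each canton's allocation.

E 3, G 3, F 2, D 9, A 3, C 2

The standard divisor is 19103/22 ≈ 868.318.
Standard quotas: E 2.7386, G 3.1578, F 2.4231, D 8.4669, A 3.2085, C 2.0050.
Lower quotas: E 2, G 3, F 2, D 8, A 3, C 2 (sum 20, leaving 2 seats).
Remainders in descending order: E 0.7386, D 0.4669, F 0.4231, A 0.2085, G 0.1578, C 0.0050.
Largest remainders: E, D receive the extra seats.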